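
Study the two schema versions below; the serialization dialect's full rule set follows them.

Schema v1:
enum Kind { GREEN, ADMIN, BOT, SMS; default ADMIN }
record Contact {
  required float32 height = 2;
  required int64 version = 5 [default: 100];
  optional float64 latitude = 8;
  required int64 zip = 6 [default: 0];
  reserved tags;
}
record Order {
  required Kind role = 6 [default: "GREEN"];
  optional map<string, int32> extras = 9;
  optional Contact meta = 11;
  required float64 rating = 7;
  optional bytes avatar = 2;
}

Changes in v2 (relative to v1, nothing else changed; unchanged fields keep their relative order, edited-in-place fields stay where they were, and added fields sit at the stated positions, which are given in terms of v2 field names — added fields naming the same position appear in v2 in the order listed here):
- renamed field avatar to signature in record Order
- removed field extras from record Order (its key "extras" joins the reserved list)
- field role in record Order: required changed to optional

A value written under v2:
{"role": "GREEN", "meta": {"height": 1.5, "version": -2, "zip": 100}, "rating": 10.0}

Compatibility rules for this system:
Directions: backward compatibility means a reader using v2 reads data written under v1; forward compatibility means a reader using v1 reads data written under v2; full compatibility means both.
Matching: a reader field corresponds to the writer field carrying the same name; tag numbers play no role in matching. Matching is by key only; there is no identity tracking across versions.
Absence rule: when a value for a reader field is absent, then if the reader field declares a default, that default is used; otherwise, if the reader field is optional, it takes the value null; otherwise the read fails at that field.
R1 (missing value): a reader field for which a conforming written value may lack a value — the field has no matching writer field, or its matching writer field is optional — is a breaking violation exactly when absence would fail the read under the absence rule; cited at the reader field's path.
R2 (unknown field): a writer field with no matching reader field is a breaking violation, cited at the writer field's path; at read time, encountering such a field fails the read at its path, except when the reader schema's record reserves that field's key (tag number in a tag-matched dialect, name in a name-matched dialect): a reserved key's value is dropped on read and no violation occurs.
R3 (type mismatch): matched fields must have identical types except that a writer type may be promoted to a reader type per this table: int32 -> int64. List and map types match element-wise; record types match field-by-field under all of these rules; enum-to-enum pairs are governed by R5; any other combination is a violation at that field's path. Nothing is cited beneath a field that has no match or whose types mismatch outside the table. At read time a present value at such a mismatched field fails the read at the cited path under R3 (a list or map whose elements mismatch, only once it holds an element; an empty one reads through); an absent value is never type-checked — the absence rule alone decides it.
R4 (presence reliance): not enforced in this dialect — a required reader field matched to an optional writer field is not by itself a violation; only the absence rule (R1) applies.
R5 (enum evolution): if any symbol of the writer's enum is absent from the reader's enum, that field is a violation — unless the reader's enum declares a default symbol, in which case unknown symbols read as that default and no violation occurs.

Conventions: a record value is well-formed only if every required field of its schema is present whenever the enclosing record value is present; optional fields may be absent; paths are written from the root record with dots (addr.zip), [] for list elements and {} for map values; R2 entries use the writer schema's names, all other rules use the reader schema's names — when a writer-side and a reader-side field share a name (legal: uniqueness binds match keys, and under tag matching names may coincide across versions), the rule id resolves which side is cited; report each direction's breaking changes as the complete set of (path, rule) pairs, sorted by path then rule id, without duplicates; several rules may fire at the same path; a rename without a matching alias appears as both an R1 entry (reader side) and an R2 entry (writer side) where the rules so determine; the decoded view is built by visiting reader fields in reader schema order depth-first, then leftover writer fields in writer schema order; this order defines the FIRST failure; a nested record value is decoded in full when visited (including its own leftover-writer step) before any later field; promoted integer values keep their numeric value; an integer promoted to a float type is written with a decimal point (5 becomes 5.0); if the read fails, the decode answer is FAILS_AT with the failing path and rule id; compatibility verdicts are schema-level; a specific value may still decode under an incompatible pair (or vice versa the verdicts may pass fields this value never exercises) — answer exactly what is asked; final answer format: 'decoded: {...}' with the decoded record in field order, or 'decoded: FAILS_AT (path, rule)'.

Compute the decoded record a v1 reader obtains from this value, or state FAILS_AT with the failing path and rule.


arrows below run writer -> reader for Order
decode (reader v1):
  role := "GREEN"
  extras := null (not supplied -> null)
  meta.height := 1.5
  meta.version := -2
  meta.latitude := null (not supplied -> null)
  meta.zip := 100
  rating := 10.0
  avatar := null (not supplied -> null)
  => decoded: {"role": "GREEN", "extras": null, "meta": {"height": 1.5, "version": -2, "latitude": null, "zip": 100}, "rating": 10.0, "avatar": null}
remaining Order differences; none change what is asked:
  renamed field avatar to signature in record Order -> changes Order's schema-level verdicts only — the decode of this value is the same
  removed field extras from record Order (its key "extras" joins the reserved list) -> fires no rule on Order under this dialect and leaves the result unchanged
  field role in record Order: required changed to optional -> fires no rule on Order under this dialect and leaves the result unchanged

decoded: {"role": "GREEN", "extras": null, "meta": {"height": 1.5, "version": -2, "latitude": null, "zip": 100}, "rating": 10.0, "avatar": null}


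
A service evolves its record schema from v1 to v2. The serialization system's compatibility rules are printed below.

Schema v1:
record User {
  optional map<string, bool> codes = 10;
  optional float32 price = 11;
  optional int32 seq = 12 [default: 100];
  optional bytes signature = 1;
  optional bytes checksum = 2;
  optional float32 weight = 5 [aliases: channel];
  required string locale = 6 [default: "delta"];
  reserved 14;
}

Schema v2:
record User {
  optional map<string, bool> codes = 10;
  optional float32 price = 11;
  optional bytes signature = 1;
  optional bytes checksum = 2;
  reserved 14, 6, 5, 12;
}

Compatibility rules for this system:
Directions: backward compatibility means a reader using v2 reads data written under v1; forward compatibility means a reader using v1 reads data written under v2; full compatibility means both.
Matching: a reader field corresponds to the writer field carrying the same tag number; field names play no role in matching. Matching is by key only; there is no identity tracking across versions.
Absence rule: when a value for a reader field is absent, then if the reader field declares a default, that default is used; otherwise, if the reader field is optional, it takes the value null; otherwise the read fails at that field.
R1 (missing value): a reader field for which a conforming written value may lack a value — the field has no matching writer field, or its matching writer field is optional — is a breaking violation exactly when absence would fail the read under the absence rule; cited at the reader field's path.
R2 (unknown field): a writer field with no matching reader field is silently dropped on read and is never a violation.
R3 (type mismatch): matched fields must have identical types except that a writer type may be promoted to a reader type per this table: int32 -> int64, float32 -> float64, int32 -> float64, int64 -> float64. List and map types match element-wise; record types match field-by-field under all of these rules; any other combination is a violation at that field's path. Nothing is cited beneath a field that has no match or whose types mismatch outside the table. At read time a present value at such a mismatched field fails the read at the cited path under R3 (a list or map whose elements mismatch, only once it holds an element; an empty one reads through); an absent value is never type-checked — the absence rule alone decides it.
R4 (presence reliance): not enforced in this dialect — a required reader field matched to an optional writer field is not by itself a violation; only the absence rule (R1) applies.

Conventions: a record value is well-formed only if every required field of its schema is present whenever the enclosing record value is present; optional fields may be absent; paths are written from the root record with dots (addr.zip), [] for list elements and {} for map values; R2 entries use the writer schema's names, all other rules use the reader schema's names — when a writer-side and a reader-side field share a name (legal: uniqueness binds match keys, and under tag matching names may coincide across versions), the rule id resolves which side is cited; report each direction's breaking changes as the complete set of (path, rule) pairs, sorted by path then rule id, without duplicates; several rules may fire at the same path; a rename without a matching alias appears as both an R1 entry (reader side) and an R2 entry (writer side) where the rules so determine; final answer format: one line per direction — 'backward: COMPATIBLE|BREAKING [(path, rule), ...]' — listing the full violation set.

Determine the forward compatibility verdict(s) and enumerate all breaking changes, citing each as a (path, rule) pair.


in User below, arrows point writer -> reader
checking forward for User: reader v1 against writer v2:
  codes: map<string, bool> -> map<string, bool>, writer optional; from codes
  price: float32 -> float32, writer optional; from price
  seq: no writer match
  signature: bytes -> bytes, writer optional; from signature
  checksum: bytes -> bytes, writer optional; from checksum
  weight: no writer match
  locale: no writer match
  => forward: COMPATIBLE
diffs on User not affecting the asked answer:
  removed field locale from record User (its key 6 joins the reserved list) -> fires no rule on User, leaving the asked answer as it is
  removed field weight from record User (its key 5 joins the reserved list) -> fires no rule on User, leaving the asked answer as it is
  removed field seq from record User (its key 12 joins the reserved list) -> fires no rule on User, leaving the asked answer as it is

forward: COMPATIBLE []


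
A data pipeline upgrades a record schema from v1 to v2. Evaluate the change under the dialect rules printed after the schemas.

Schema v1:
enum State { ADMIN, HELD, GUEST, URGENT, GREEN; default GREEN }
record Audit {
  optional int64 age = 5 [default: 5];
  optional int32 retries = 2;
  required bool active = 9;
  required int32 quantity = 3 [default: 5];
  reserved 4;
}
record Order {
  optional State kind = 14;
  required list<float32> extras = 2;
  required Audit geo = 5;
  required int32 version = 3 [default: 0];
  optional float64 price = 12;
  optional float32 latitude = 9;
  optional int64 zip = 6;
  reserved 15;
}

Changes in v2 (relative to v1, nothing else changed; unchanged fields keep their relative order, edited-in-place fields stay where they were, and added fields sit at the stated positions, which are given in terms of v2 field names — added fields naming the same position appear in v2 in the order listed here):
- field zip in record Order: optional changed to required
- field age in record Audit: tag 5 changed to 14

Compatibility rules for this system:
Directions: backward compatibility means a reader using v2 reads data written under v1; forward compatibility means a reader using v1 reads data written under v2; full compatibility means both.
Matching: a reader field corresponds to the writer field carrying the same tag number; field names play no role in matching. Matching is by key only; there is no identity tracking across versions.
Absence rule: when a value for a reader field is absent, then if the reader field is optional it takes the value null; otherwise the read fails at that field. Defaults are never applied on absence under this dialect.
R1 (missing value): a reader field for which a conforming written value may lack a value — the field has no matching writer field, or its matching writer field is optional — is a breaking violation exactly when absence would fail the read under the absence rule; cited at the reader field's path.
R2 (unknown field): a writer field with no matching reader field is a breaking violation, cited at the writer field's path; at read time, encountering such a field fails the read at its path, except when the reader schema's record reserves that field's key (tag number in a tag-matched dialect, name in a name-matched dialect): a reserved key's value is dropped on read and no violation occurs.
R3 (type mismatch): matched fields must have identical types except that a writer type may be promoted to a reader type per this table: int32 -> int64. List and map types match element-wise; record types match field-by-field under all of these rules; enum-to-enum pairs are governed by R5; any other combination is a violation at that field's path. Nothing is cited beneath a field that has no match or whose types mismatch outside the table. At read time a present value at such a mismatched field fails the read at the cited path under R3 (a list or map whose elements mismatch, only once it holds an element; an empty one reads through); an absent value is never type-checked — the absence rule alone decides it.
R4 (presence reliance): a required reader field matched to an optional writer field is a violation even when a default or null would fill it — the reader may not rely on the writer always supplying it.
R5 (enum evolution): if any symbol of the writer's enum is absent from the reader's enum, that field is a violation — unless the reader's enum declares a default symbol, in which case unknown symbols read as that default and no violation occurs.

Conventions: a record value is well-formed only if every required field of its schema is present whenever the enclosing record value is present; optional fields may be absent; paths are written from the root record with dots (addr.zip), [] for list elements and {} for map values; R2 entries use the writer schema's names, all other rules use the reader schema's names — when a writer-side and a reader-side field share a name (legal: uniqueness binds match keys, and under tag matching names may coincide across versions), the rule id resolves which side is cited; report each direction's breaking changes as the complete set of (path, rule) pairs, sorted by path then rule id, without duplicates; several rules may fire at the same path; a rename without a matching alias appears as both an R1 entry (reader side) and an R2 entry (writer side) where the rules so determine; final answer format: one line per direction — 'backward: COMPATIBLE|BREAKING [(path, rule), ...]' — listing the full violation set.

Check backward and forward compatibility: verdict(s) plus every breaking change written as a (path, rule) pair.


in Order below, arrows point writer -> reader
checking backward for Order: reader v2 against writer v1:
  State -> State, writer optional: kind aligns to kind
  list<float32> -> list<float32>, writer required: extras aligns to extras
  Audit -> Audit, writer required: geo aligns to geo
  int32 -> int32, writer required: version aligns to version
  float64 -> float64, writer optional: price aligns to price
  float32 -> float32, writer optional: latitude aligns to latitude
  int64 -> int64, writer optional: zip aligns to zip
  geo.age: no writer match
  int32 -> int32, writer optional: geo.retries aligns to geo.retries
  bool -> bool, writer required: geo.active aligns to geo.active
  int32 -> int32, writer required: geo.quantity aligns to geo.quantity
  geo.age (writer side), unknown to reader
  R2 fires at geo.age
  R1 fires at zip
  R4 fires at zip
  backward on Order therefore BREAKING (3)
checking forward for Order: reader v1 against writer v2:
  State -> State, writer optional: kind aligns to kind
  list<float32> -> list<float32>, writer required: extras aligns to extras
  Audit -> Audit, writer required: geo aligns to geo
  int32 -> int32, writer required: version aligns to version
  float64 -> float64, writer optional: price aligns to price
  float32 -> float32, writer optional: latitude aligns to latitude
  int64 -> int64, writer required: zip aligns to zip
  geo.age: no writer match
  int32 -> int32, writer optional: geo.retries aligns to geo.retries
  bool -> bool, writer required: geo.active aligns to geo.active
  int32 -> int32, writer required: geo.quantity aligns to geo.quantity
  geo.age (writer side), unknown to reader
  R2 fires at geo.age
  forward on Order therefore BREAKING (1)

backward: BREAKING [(geo.age, R2), (zip, R1), (zip, R4)]; forward: BREAKING [(geo.age, R2)]


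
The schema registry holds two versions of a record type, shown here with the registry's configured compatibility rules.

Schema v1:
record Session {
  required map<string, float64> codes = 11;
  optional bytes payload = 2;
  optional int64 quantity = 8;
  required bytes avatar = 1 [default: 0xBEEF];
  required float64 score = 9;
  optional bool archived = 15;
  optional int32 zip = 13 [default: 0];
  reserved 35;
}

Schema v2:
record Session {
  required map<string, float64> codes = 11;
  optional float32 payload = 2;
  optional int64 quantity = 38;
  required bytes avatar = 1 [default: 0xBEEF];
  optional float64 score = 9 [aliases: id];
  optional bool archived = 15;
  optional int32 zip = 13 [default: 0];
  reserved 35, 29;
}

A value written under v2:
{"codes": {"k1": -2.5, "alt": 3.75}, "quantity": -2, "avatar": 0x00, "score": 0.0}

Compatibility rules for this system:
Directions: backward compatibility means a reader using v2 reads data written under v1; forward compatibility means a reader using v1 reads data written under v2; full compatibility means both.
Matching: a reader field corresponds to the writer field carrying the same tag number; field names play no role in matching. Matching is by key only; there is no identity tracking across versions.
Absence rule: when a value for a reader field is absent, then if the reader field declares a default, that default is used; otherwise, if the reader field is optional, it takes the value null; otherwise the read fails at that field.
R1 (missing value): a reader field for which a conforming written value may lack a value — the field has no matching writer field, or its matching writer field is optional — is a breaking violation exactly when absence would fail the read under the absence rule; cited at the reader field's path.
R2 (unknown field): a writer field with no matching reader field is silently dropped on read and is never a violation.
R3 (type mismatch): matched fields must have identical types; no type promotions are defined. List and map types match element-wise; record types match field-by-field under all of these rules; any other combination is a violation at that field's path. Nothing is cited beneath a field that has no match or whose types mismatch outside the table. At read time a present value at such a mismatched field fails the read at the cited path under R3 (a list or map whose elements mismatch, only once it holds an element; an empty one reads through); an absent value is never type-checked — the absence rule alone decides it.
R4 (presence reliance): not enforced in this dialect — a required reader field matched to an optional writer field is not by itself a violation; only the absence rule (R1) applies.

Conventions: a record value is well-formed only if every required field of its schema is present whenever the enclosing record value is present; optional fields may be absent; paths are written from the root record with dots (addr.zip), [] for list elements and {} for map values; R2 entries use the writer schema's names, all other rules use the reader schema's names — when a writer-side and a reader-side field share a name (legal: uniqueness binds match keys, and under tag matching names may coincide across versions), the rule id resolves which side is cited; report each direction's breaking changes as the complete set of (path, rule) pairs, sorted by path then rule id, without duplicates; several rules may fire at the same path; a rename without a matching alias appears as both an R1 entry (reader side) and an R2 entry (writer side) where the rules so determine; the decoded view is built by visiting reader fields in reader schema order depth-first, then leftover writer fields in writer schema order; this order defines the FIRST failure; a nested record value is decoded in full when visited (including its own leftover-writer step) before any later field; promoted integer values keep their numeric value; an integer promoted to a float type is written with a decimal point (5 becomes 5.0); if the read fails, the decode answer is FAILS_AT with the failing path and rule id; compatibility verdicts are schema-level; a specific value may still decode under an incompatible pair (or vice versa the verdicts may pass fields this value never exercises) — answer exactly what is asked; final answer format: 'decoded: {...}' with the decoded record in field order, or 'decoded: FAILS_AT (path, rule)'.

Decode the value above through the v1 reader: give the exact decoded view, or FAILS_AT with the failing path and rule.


arrows below run writer -> reader for Session
decode walk for Session under reader schema v1:
  codes := {"k1": -2.5, "alt": 3.75}
  payload := null (missing; optional => null)
  quantity := null (missing; optional => null)
  avatar := 0x00
  score := 0.0
  archived := null (missing; optional => null)
  zip := 0 (missing; default applied)
  writer quantity: no reader field; dropped
  => decoded: {"codes": {"k1": -2.5, "alt": 3.75}, "payload": null, "quantity": null, "avatar": 0x00, "score": 0.0, "archived": null, "zip": 0}
remaining Session differences; none change what is asked:
  field payload in record Session: type bytes changed to float32 -> a verdict-level change on Session — the shown value reads the same
  field score in record Session: required changed to optional -> a verdict-level change on Session — the shown value reads the same

decoded: {"codes": {"k1": -2.5, "alt": 3.75}, "payload": null, "quantity": null, "avatar": 0x00, "score": 0.0, "archived": null, "zip": 0}


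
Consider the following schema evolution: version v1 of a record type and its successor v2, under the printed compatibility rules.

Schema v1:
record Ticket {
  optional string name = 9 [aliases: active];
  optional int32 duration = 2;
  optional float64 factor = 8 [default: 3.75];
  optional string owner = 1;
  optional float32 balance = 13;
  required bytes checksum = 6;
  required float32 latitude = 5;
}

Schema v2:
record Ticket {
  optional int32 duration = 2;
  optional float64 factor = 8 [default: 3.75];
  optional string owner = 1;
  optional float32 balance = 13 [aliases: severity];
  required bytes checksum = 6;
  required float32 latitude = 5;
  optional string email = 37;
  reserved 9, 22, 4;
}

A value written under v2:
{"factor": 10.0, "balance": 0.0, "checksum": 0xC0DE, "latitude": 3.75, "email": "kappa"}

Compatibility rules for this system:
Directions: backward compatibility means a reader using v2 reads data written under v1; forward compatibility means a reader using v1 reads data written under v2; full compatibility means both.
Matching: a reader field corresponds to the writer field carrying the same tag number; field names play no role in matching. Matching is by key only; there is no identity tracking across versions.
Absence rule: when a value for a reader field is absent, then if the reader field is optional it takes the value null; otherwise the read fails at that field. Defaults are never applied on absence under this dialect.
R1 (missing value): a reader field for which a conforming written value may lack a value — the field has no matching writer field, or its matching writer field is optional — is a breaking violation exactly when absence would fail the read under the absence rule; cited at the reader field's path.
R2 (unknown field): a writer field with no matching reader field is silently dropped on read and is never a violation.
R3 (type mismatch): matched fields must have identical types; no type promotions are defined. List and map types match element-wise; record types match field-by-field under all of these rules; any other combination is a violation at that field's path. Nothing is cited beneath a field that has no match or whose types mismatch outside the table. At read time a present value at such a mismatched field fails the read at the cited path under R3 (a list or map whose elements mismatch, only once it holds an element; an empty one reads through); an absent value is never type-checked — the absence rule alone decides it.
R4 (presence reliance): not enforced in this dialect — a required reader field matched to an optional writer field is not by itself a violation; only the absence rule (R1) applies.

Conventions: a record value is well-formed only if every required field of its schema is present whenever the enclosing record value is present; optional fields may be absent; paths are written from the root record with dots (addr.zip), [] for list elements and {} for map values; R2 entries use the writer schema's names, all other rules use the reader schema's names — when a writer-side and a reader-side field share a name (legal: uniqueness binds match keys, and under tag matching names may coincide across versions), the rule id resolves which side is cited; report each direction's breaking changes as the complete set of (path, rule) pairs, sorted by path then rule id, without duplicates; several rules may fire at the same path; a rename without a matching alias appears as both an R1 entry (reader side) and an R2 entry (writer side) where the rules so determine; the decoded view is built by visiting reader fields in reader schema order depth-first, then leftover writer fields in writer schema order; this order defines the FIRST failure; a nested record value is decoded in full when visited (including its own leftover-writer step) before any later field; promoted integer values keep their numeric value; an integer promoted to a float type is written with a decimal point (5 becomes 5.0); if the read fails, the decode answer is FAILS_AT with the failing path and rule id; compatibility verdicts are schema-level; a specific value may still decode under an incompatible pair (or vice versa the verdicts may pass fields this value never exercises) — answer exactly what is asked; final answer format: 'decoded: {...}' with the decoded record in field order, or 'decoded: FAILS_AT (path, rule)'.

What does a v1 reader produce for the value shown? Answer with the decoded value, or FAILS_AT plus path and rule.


each type pair in Ticket: writer, then reader
decoding the Ticket value with the v1 reader:
  name := null (not supplied -> null)
  duration := null (not supplied -> null)
  factor := 10.0
  owner := null (not supplied -> null)
  balance := 0.0
  checksum := 0xC0DE
  latitude := 3.75
  writer email: unmatched, discarded
  => decoded: {"name": null, "duration": null, "factor": 10.0, "owner": null, "balance": 0.0, "checksum": 0xC0DE, "latitude": 3.75}
remaining Ticket differences; none change what is asked:
  removed field name from record Ticket (its key 9 joins the reserved list) -> no rule fires on it and the decoded Ticket view is identical with or without it
  added field email to record Ticket: optional string, tag 37 (in v2 it sits last) -> no rule fires on it and the decoded Ticket view is identical with or without it

decoded: {"name": null, "duration": null, "factor": 10.0, "owner": null, "balance": 0.0, "checksum": 0xC0DE, "latitude": 3.75}


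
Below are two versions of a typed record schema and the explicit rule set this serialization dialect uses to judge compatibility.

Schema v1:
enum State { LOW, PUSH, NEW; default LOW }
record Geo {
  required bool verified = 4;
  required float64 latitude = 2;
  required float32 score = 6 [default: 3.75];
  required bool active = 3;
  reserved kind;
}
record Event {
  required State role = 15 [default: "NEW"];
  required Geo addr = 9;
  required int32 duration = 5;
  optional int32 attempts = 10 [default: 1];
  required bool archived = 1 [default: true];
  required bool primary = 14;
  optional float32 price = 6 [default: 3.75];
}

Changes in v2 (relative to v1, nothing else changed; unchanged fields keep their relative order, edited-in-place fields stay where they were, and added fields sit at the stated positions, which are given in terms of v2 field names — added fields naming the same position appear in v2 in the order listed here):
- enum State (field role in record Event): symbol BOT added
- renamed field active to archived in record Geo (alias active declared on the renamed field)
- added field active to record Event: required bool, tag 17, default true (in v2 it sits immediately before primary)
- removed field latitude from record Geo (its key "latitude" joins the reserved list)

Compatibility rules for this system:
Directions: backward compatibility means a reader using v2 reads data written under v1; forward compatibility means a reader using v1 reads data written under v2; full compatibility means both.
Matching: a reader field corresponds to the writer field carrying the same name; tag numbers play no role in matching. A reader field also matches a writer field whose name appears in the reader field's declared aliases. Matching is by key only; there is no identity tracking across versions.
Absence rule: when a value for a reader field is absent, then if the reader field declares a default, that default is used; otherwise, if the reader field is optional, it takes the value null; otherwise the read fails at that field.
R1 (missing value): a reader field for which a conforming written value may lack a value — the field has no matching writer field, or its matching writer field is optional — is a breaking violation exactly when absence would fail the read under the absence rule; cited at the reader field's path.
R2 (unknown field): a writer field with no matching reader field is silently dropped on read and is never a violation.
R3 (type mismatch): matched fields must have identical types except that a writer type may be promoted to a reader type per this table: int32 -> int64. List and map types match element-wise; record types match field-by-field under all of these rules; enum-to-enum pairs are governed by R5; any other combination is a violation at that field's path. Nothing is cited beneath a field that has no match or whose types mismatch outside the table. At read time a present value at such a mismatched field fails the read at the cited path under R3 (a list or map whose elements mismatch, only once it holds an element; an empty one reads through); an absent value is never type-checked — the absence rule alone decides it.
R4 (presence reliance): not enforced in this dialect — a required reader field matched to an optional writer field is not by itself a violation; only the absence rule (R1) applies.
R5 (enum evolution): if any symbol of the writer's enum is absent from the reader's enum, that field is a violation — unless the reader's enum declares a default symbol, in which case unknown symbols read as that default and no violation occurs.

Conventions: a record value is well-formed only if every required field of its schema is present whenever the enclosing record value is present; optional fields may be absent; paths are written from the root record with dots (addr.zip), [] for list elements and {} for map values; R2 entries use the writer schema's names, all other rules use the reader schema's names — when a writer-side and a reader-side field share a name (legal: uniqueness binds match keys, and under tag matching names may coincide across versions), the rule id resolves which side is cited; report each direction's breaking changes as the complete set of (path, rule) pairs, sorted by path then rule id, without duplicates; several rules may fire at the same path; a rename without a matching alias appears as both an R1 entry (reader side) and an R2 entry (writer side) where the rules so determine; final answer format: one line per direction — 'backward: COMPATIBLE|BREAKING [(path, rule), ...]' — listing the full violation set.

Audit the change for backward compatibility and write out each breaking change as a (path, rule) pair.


backward: COMPATIBLE []

arrows below run writer -> reader for Event
backward analysis of Event with v2 as reader and v1 as writer:
  role: paired with writer role (State -> State; writer required)
  addr: paired with writer addr (Geo -> Geo; writer required)
  duration: paired with writer duration (int32 -> int32; writer required)
  attempts: paired with writer attempts (int32 -> int32; writer optional)
  archived: paired with writer archived (bool -> bool; writer required)
  active: no writer match
  primary: paired with writer primary (bool -> bool; writer required)
  price: paired with writer price (float32 -> float32; writer optional)
  addr.verified: paired with writer addr.verified (bool -> bool; writer required)
  addr.score: paired with writer addr.score (float32 -> float32; writer required)
  addr.archived: paired with writer addr.active (bool -> bool; writer required)
  writer field addr.latitude has no reader counterpart
  => no violations; backward on Event: COMPATIBLE
diffs on Event not affecting the asked answer:
  enum State (field role in record Event): symbol BOT added -> no rule fires on it in Event's dialect; the asked verdict holds
  renamed field active to archived in record Geo (alias active declared on the renamed field) -> fires only in the forward direction of Event, which is not asked here
  added field active to record Event: required bool, tag 17, default true (in v2 it sits immediately before primary) -> no rule fires on it in Event's dialect; the asked verdict holds
  removed field latitude from record Geo (its key "latitude" joins the reserved list) -> fires only in the forward direction of Event, which is not asked here


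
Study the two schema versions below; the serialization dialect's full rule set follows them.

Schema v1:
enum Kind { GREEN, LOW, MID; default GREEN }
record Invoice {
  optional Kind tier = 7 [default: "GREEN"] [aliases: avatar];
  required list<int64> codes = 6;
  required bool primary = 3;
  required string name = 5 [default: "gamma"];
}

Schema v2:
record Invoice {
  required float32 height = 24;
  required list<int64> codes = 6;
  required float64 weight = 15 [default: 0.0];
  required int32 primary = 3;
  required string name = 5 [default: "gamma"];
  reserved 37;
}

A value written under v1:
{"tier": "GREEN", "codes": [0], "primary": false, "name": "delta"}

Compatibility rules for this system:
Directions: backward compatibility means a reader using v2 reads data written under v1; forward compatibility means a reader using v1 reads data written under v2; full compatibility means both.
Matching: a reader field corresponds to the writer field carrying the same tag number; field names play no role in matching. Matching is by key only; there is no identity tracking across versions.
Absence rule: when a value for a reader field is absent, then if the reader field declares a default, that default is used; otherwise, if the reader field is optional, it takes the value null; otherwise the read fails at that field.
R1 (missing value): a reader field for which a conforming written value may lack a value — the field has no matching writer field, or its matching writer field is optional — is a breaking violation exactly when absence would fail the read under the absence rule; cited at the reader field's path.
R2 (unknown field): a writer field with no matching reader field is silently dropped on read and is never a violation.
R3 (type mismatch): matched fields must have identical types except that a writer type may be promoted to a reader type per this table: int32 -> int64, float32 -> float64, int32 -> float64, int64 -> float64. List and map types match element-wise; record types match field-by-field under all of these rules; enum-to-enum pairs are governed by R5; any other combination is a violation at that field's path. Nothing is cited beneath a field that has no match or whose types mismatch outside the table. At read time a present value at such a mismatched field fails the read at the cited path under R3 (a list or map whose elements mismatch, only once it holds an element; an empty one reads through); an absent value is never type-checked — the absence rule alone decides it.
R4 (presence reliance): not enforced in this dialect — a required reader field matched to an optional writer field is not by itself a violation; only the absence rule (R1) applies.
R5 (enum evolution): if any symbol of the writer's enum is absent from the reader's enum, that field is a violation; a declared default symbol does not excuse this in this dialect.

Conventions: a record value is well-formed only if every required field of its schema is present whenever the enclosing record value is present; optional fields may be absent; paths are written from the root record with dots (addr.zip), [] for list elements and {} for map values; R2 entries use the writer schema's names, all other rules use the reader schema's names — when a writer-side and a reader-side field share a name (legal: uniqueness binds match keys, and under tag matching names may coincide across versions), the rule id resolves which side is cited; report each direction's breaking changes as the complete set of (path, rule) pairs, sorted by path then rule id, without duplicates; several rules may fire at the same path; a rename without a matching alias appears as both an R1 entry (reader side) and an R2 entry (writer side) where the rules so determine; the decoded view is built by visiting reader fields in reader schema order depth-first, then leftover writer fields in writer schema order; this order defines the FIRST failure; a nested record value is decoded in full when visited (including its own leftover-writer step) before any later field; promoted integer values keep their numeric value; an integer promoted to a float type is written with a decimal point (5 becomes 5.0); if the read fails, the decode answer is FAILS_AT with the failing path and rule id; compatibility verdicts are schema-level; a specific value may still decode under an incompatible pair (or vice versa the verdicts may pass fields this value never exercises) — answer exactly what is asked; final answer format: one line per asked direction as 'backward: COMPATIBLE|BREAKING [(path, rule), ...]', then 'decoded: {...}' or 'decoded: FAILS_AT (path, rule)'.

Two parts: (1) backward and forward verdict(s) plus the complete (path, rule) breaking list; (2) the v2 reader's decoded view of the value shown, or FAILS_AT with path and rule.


each type pair in Invoice: writer, then reader
backward on Invoice — v2 reading data written by v1:
  height: no writer-side match
  codes: paired with writer codes (list<int64> -> list<int64>; writer required)
  weight: no writer-side match
  primary: paired with writer primary (bool -> int32; writer required)
  name: paired with writer name (string -> string; writer required)
  leftover writer field: tier
  violation R1 at height
  violation R3 at primary
  => backward verdict for Invoice: BREAKING, 2 violation(s)
forward on Invoice — v1 reading data written by v2:
  tier: no writer-side match
  codes: paired with writer codes (list<int64> -> list<int64>; writer required)
  primary: paired with writer primary (int32 -> bool; writer required)
  name: paired with writer name (string -> string; writer required)
  leftover writer field: height
  leftover writer field: weight
  violation R3 at primary
  => forward verdict for Invoice: BREAKING, 1 violation(s)
decode walk for Invoice under reader schema v2:
  read fails at height under R1 (no fill)
  => FAILS_AT (height, R1)

backward: BREAKING [(height, R1), (primary, R3)]; forward: BREAKING [(primary, R3)]; decoded: FAILS_AT (height, R1)
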